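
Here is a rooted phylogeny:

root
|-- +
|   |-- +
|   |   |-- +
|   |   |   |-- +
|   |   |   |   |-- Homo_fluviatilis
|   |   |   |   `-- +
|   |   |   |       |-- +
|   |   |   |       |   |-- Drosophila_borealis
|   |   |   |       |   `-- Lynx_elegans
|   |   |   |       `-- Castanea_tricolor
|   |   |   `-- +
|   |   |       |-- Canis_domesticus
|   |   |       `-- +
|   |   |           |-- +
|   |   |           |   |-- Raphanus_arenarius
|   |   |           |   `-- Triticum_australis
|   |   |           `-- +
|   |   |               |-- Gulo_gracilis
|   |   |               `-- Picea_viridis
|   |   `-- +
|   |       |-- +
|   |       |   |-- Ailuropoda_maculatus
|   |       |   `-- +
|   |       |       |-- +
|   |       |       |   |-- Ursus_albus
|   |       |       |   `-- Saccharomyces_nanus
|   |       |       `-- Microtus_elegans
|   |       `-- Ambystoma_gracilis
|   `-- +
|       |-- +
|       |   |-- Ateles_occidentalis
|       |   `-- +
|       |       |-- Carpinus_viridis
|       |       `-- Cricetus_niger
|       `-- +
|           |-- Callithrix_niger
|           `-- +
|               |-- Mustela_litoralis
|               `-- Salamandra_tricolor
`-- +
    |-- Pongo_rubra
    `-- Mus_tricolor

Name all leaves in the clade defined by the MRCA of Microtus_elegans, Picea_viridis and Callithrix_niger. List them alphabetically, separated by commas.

Ailuropoda_maculatus, Ambystoma_gracilis, Ateles_occidentalis, Callithrix_niger, Canis_domesticus, Carpinus_viridis, Castanea_tricolor, Cricetus_niger, Drosophila_borealis, Gulo_gracilis, Homo_fluviatilis, Lynx_elegans, Microtus_elegans, Mustela_litoralis, Picea_viridis, Raphanus_arenarius, Saccharomyces_nanus, Salamandra_tricolor, Triticum_australis, Ursus_albus

Tracing Microtus_elegans: it sits inside ((Ursus_albus,Saccharomyces_nanus),Microtus_elegans).
Tracing Picea_viridis: it sits inside (Gulo_gracilis,Picea_viridis).
Tracing Callithrix_niger: it sits inside (Callithrix_niger,(Mustela_litoralis,Salamandra_tricolor)).
The smallest clade enclosing all 3 is ((((Homo_fluviatilis,((Drosophila_borealis,Lynx_elegans),Castanea_tricolor)),(Canis_domesticus,((Raphanus_arenarius,Triticum_australis),(Gulo_gracilis,Picea_viridis)))),((Ailuropoda_maculatus,((Ursus_albus,Saccharomyces_nanus),Microtus_elegans)),Ambystoma_gracilis)),((Ateles_occidentalis,(Carpinus_viridis,Cricetus_niger)),(Callithrix_niger,(Mustela_litoralis,Salamandra_tricolor)))); the answer is its 20 terminal taxa in alphabetical order.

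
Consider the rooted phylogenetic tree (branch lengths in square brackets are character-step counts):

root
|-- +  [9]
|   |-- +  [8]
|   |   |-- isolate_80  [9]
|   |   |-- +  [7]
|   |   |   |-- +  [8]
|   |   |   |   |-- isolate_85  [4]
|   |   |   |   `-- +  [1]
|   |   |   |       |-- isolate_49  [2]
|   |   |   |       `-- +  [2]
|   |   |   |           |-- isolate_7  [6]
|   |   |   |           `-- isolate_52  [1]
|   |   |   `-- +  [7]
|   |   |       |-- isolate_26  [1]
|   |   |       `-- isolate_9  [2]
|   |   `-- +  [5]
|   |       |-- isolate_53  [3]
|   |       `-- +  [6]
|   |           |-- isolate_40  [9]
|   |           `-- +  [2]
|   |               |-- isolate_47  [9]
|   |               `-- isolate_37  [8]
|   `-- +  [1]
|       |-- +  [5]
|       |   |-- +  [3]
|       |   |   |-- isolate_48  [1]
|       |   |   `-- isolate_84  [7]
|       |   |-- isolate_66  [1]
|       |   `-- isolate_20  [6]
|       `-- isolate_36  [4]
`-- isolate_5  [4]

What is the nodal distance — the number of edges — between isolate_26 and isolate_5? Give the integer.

6

The MRCA of isolate_26 and isolate_5 is the root of the tree.
From isolate_26 up to that node: 5 branches. From isolate_5 up to the same node: 1 branch. Total: 5 + 1 = 6.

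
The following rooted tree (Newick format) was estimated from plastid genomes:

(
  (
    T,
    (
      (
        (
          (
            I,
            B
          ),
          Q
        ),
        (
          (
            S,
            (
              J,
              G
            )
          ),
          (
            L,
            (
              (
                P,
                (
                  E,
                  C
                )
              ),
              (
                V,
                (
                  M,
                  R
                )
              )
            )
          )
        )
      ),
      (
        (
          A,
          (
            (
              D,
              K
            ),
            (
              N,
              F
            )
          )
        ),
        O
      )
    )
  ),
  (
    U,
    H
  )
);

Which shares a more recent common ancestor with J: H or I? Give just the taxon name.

I

The MRCA of J and I subtends (((I,B),Q),((S,(J,G)),(L,((P,(E,C)),(V,(M,R)))))) (13 taxa).
The MRCA of J and H is the root, subtending the entire tree (22 taxa).
The first is nested inside the second, so J shares a more recent common ancestor with I.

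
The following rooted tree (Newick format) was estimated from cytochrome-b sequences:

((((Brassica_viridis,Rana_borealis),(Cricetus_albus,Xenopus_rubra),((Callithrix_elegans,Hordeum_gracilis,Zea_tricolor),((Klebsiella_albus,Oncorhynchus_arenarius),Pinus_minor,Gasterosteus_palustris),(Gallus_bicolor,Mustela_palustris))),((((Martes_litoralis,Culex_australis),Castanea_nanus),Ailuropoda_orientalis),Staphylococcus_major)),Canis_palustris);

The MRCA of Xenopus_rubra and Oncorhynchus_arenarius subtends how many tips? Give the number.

The MRCA of Xenopus_rubra and Oncorhynchus_arenarius is the node subtending ((Brassica_viridis,Rana_borealis),(Cricetus_albus,Xenopus_rubra),((Callithrix_elegans,Hordeum_gracilis,Zea_tricolor),((Klebsiella_albus,Oncorhynchus_arenarius),Pinus_minor,Gasterosteus_palustris),(Gallus_bicolor,Mustela_palustris))).
That clade contains 13 terminal taxa: Brassica_viridis, Callithrix_elegans, Cricetus_albus, Gallus_bicolor, Gasterosteus_palustris, Hordeum_gracilis, Klebsiella_albus, Mustela_palustris, Oncorhynchus_arenarius, Pinus_minor, Rana_borealis, Xenopus_rubra, Zea_tricolor.

13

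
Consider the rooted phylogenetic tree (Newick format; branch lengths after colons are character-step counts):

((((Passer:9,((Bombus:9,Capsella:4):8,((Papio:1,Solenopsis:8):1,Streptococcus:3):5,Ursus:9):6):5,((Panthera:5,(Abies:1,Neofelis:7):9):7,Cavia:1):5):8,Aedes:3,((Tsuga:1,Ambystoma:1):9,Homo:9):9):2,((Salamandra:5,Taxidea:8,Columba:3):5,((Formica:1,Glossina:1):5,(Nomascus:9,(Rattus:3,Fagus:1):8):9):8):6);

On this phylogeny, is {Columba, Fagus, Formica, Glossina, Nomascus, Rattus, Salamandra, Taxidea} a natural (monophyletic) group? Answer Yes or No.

The most recent common ancestor of these taxa subtends ((Salamandra,Taxidea,Columba),((Formica,Glossina),(Nomascus,(Rattus,Fagus)))).
That clade has exactly 8 tips — every listed taxon and nothing else — so the group is monophyletic.

Yes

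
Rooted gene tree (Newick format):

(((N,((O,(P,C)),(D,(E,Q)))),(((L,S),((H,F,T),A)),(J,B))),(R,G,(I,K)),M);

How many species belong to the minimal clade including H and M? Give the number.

The MRCA of H and M is the root, so the clade is the entire tree.
That clade contains 20 terminal taxa: A, B, C, D, E, F, G, H, I, J, K, L, M, N, O, P, Q, R, S, T.

20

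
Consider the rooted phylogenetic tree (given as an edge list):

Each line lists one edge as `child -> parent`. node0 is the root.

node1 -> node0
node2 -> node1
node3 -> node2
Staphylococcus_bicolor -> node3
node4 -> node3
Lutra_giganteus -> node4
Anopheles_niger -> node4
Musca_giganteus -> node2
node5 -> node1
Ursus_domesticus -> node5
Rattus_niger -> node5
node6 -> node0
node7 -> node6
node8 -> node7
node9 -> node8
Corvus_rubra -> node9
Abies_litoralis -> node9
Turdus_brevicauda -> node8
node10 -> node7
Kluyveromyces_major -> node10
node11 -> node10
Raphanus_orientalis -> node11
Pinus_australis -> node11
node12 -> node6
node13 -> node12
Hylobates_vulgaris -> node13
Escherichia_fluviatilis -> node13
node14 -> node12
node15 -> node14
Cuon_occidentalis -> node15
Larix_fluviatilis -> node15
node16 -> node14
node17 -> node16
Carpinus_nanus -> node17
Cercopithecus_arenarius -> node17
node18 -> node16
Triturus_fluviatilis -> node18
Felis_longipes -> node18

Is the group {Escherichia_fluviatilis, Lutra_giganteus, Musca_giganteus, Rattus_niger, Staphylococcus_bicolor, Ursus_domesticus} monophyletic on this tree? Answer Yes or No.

The MRCA of the listed taxa is the root, so the smallest clade containing them is the whole tree.
That clade also contains Abies_litoralis, Anopheles_niger, Carpinus_nanus, Cercopithecus_arenarius, Corvus_rubra, Cuon_occidentalis, Felis_longipes, Hylobates_vulgaris, Kluyveromyces_major, Larix_fluviatilis, Pinus_australis, Raphanus_orientalis, Triturus_fluviatilis, Turdus_brevicauda, which are not in the proposed group, so the group is not monophyletic.

No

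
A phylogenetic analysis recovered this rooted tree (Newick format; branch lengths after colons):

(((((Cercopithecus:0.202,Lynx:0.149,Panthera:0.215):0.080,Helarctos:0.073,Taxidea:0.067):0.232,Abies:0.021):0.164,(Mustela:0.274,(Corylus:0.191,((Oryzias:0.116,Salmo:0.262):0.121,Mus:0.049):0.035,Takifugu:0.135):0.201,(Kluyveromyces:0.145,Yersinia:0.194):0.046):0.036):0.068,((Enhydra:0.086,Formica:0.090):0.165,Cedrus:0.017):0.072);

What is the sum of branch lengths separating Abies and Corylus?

0.613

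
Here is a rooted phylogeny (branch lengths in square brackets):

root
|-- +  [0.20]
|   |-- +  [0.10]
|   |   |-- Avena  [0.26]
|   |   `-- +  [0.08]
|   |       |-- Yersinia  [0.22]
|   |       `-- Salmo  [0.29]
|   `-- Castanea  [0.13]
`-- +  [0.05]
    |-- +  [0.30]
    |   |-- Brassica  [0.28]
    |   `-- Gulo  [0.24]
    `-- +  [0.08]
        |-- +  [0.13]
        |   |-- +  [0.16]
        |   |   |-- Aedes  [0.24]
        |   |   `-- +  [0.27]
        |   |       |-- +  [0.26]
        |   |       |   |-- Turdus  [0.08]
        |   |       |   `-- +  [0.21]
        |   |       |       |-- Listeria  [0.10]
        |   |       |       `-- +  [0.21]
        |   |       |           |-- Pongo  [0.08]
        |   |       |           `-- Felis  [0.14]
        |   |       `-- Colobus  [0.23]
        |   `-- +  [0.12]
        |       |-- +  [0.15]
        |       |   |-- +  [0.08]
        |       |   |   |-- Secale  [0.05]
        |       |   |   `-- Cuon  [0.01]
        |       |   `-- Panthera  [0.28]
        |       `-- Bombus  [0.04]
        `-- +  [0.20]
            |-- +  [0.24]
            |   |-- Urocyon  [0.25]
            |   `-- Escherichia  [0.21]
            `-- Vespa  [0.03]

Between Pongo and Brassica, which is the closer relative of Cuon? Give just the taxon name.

The MRCA of Cuon and Pongo subtends ((Aedes,((Turdus,(Listeria,(Pongo,Felis))),Colobus)),(((Secale,Cuon),Panthera),Bombus)) (10 taxa).
The MRCA of Cuon and Brassica subtends ((Brassica,Gulo),(((Aedes,((Turdus,(Listeria,(Pongo,Felis))),Colobus)),(((Secale,Cuon),Panthera),Bombus)),((Urocyon,Escherichia),Vespa))) (15 taxa).
The first is nested inside the second, so Cuon shares a more recent common ancestor with Pongo.

Pongo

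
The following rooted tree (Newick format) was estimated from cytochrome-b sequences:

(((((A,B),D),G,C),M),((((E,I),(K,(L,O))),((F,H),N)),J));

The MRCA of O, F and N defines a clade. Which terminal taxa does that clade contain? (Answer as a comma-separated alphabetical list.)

E, F, H, I, K, L, N, O

Tracing O: it sits inside (L,O).
Tracing F: it sits inside (F,H).
Tracing N: it sits inside ((F,H),N).
The smallest clade enclosing all 3 is (((E,I),(K,(L,O))),((F,H),N)); the answer is its 8 terminal taxa in alphabetical order.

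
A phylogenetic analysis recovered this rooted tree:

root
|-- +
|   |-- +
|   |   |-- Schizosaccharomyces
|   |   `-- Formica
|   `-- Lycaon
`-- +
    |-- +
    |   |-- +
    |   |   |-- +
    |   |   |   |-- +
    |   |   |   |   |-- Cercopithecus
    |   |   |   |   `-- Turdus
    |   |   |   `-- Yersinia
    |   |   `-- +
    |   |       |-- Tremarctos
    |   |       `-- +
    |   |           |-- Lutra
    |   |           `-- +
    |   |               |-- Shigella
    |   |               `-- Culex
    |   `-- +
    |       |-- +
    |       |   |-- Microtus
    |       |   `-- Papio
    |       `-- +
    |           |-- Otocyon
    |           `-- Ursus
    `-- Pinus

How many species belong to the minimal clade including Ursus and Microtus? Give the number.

4

The MRCA of Ursus and Microtus is the node subtending ((Microtus,Papio),(Otocyon,Ursus)).
That clade contains 4 terminal taxa: Microtus, Otocyon, Papio, Ursus.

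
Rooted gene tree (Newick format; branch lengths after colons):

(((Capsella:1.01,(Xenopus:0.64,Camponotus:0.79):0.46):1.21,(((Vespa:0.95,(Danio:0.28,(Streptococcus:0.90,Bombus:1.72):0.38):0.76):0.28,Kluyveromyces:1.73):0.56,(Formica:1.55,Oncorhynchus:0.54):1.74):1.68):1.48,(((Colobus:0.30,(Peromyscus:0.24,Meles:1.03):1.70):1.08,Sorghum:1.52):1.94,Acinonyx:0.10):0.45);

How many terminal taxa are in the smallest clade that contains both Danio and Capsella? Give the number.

10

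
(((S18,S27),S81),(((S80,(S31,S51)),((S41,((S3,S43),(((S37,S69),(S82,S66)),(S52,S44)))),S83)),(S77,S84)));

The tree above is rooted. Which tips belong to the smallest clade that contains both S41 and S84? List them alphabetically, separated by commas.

S3, S31, S37, S41, S43, S44, S51, S52, S66, S69, S77, S80, S82, S83, S84

Tracing S41: it sits inside (S41,((S3,S43),(((S37,S69),(S82,S66)),(S52,S44)))).
Tracing S84: it sits inside (S77,S84).
The smallest clade enclosing both is (((S80,(S31,S51)),((S41,((S3,S43),(((S37,S69),(S82,S66)),(S52,S44)))),S83)),(S77,S84)); the answer is its 15 terminal taxa in alphabetical order.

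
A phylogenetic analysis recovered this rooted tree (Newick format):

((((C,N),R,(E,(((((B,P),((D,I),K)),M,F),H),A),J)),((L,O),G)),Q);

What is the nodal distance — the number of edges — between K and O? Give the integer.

The MRCA of K and O is the node subtending (((C,N),R,(E,(((((B,P),((D,I),K)),M,F),H),A),J)),((L,O),G)).
From K up to that node: 8 branches. From O up to the same node: 3 branches. Total: 8 + 3 = 11.

11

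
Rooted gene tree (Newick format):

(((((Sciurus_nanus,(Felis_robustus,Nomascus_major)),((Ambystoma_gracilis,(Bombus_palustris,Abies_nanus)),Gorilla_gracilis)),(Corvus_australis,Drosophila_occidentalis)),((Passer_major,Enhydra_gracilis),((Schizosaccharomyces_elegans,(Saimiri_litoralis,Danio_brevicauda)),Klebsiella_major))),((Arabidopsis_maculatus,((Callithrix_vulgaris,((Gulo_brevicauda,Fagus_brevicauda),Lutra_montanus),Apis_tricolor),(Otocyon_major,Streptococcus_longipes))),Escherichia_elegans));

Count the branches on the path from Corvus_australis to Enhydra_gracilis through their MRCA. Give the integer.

6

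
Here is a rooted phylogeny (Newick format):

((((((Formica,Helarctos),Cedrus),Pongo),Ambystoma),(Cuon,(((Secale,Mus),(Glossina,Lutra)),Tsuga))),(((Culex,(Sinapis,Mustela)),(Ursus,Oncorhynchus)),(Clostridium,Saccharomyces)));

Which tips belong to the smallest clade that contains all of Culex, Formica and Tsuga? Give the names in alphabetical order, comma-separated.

Ambystoma, Cedrus, Clostridium, Culex, Cuon, Formica, Glossina, Helarctos, Lutra, Mus, Mustela, Oncorhynchus, Pongo, Saccharomyces, Secale, Sinapis, Tsuga, Ursus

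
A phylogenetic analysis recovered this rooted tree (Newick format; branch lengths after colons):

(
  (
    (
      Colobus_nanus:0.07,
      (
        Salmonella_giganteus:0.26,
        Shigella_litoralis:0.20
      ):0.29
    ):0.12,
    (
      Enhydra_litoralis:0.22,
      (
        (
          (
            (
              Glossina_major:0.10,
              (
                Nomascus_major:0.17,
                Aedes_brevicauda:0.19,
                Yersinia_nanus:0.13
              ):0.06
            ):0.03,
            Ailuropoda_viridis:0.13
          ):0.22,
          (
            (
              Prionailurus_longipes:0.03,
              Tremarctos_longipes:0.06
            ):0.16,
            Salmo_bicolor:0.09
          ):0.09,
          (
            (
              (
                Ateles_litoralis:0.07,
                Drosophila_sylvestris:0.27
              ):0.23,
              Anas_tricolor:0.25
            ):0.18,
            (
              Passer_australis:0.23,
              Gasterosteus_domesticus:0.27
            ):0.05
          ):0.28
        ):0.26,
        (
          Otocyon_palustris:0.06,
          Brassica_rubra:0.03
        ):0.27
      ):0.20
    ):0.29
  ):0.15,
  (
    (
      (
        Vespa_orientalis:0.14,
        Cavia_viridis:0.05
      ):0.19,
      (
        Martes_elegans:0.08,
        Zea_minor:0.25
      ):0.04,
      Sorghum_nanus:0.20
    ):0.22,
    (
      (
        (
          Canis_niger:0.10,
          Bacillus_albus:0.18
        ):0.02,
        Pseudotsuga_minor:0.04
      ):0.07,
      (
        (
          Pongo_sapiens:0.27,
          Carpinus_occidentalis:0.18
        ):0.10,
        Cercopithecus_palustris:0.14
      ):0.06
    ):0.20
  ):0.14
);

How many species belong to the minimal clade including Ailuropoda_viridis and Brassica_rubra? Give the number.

The MRCA of Ailuropoda_viridis and Brassica_rubra is the node subtending ((((Glossina_major,(Nomascus_major,Aedes_brevicauda,Yersinia_nanus)),Ailuropoda_viridis),((Prionailurus_longipes,Tremarctos_longipes),Salmo_bicolor),(((Ateles_litoralis,Drosophila_sylvestris),Anas_tricolor),(Passer_australis,Gasterosteus_domesticus))),(Otocyon_palustris,Brassica_rubra)).
That clade contains 15 terminal taxa: Aedes_brevicauda, Ailuropoda_viridis, Anas_tricolor, Ateles_litoralis, Brassica_rubra, Drosophila_sylvestris, Gasterosteus_domesticus, Glossina_major, Nomascus_major, Otocyon_palustris, Passer_australis, Prionailurus_longipes, Salmo_bicolor, Tremarctos_longipes, Yersinia_nanus.

15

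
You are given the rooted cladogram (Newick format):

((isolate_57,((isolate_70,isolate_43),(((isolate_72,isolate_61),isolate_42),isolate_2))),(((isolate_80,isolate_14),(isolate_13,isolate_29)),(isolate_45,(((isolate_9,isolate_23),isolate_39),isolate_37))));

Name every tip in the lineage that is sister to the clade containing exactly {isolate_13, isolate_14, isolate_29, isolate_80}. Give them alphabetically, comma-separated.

The clade containing exactly {isolate_13, isolate_14, isolate_29, isolate_80} attaches to the tree at the node subtending (((isolate_80,isolate_14),(isolate_13,isolate_29)),(isolate_45,(((isolate_9,isolate_23),isolate_39),isolate_37))).
The other lineage descending from that same node — the sister group — is (isolate_45,(((isolate_9,isolate_23),isolate_39),isolate_37)); its 5 tips in alphabetical order are the answer.

isolate_23, isolate_37, isolate_39, isolate_45, isolate_9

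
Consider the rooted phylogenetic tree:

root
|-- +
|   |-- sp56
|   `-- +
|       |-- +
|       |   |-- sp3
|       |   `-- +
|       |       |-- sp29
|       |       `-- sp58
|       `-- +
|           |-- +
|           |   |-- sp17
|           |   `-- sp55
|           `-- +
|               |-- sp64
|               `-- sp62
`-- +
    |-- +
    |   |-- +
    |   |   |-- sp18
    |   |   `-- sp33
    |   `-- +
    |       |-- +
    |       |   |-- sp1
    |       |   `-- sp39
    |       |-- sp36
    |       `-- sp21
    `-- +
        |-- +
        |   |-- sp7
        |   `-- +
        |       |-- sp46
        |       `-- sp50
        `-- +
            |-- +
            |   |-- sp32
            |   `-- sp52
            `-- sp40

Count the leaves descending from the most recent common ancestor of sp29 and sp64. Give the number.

7

The MRCA of sp29 and sp64 is the node subtending ((sp3,(sp29,sp58)),((sp17,sp55),(sp64,sp62))).
That clade contains 7 terminal taxa: sp17, sp29, sp3, sp55, sp58, sp62, sp64.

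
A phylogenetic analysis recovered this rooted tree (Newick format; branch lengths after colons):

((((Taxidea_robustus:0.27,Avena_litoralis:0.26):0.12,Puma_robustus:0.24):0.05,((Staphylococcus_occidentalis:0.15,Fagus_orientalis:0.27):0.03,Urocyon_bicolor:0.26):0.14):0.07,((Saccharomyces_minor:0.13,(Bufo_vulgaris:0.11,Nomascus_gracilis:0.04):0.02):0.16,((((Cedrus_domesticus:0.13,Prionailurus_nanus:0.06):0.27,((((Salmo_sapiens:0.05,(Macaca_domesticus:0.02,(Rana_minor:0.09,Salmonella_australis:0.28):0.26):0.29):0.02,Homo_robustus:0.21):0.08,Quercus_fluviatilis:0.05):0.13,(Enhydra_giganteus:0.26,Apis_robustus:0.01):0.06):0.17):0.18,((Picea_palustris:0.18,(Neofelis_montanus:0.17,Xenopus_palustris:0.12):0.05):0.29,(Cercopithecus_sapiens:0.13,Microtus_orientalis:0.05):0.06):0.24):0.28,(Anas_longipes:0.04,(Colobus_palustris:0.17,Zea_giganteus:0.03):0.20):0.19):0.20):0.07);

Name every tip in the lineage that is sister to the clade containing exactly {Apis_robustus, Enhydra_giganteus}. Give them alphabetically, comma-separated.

Homo_robustus, Macaca_domesticus, Quercus_fluviatilis, Rana_minor, Salmo_sapiens, Salmonella_australis

The clade containing exactly {Apis_robustus, Enhydra_giganteus} attaches to the tree at the node subtending ((((Salmo_sapiens,(Macaca_domesticus,(Rana_minor,Salmonella_australis))),Homo_robustus),Quercus_fluviatilis),(Enhydra_giganteus,Apis_robustus)).
The other lineage descending from that same node — the sister group — is (((Salmo_sapiens,(Macaca_domesticus,(Rana_minor,Salmonella_australis))),Homo_robustus),Quercus_fluviatilis); its 6 tips in alphabetical order are the answer.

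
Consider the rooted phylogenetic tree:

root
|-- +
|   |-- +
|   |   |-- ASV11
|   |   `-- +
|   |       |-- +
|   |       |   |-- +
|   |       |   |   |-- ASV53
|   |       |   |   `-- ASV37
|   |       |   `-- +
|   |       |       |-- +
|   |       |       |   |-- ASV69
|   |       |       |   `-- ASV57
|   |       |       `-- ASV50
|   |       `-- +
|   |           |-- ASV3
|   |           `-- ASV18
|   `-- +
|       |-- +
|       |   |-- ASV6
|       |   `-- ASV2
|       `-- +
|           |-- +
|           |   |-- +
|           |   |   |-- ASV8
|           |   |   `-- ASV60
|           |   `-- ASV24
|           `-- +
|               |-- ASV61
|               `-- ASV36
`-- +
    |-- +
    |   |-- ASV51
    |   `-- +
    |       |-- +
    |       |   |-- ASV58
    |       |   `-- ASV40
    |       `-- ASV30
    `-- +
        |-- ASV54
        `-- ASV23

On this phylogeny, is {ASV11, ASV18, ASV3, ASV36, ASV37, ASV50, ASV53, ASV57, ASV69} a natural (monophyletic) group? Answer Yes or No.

The MRCA of the listed taxa subtends ((ASV11,(((ASV53,ASV37),((ASV69,ASV57),ASV50)),(ASV3,ASV18))),((ASV6,ASV2),(((ASV8,ASV60),ASV24),(ASV61,ASV36)))).
That clade also contains ASV2, ASV24, ASV6, ASV60, ASV61, ASV8, which are not in the proposed group, so the group is not monophyletic.

No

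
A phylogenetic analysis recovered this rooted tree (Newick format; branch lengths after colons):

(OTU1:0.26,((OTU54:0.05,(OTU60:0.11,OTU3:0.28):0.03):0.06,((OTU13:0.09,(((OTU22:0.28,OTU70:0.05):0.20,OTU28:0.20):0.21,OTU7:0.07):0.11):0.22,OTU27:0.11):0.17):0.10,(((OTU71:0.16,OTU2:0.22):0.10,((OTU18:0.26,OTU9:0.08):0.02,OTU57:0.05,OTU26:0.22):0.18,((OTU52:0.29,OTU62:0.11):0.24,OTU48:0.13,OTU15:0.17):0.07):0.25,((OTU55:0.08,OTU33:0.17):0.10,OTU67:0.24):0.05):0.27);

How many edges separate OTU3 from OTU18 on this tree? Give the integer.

The MRCA of OTU3 and OTU18 is the root of the tree.
From OTU3 up to that node: 4 branches. From OTU18 up to the same node: 5 branches. Total: 4 + 5 = 9.

9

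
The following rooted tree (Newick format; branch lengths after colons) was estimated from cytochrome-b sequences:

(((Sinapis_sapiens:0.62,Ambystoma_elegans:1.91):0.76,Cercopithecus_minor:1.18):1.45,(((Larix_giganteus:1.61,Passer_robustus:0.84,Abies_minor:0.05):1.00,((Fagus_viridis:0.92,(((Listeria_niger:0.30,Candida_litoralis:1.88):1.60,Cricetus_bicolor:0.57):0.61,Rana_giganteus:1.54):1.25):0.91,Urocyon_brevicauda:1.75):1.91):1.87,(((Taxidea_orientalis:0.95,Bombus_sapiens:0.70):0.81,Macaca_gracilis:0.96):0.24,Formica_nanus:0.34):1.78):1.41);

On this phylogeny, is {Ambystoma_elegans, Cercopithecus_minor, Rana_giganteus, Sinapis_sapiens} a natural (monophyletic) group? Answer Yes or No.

The MRCA of the listed taxa is the root, so the smallest clade containing them is the whole tree.
That clade also contains Abies_minor, Bombus_sapiens, Candida_litoralis, Cricetus_bicolor, Fagus_viridis, Formica_nanus, Larix_giganteus, Listeria_niger, Macaca_gracilis, Passer_robustus, Taxidea_orientalis, Urocyon_brevicauda, which are not in the proposed group, so the group is not monophyletic.

No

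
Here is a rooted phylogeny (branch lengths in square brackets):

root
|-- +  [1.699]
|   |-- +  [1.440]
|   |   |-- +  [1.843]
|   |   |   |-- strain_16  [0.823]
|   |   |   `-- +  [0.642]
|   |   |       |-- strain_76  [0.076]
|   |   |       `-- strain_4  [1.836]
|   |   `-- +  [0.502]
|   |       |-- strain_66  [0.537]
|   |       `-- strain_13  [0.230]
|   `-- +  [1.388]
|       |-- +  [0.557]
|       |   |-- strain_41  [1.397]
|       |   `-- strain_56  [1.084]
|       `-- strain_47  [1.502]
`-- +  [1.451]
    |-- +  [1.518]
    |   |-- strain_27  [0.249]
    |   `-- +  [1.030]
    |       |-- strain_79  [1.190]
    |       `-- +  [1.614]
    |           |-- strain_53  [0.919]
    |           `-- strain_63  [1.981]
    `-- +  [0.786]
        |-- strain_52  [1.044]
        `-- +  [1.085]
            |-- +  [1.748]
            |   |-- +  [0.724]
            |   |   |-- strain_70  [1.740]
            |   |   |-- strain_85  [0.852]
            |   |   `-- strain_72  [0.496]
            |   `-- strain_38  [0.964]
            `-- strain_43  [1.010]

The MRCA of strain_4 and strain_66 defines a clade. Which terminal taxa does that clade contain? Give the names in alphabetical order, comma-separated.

Tracing strain_4: it sits inside (strain_76,strain_4).
Tracing strain_66: it sits inside (strain_66,strain_13).
The smallest clade enclosing both is ((strain_16,(strain_76,strain_4)),(strain_66,strain_13)); the answer is its 5 terminal taxa in alphabetical order.

strain_13, strain_16, strain_4, strain_66, strain_76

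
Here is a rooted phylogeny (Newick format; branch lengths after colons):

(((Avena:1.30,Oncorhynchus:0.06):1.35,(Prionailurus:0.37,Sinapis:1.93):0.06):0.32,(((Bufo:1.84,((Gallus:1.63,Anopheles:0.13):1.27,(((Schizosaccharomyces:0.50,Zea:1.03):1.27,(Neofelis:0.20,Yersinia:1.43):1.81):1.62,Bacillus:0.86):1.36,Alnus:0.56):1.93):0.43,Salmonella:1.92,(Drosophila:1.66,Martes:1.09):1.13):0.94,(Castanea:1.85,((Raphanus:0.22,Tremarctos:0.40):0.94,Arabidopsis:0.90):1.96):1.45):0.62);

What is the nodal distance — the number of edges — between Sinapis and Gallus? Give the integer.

The MRCA of Sinapis and Gallus is the root of the tree.
From Sinapis up to that node: 3 branches. From Gallus up to the same node: 6 branches. Total: 3 + 6 = 9.

9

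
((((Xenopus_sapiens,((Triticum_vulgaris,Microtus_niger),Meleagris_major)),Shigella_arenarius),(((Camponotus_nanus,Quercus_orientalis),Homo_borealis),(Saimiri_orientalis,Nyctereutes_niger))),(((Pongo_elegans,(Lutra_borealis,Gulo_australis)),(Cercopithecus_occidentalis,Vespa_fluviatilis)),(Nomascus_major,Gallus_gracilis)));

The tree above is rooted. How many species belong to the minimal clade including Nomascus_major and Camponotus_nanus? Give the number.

The MRCA of Nomascus_major and Camponotus_nanus is the root, so the clade is the entire tree.
That clade contains 17 terminal taxa: Camponotus_nanus, Cercopithecus_occidentalis, Gallus_gracilis, Gulo_australis, Homo_borealis, Lutra_borealis, Meleagris_major, Microtus_niger, Nomascus_major, Nyctereutes_niger, Pongo_elegans, Quercus_orientalis, Saimiri_orientalis, Shigella_arenarius, Triticum_vulgaris, Vespa_fluviatilis, Xenopus_sapiens.

17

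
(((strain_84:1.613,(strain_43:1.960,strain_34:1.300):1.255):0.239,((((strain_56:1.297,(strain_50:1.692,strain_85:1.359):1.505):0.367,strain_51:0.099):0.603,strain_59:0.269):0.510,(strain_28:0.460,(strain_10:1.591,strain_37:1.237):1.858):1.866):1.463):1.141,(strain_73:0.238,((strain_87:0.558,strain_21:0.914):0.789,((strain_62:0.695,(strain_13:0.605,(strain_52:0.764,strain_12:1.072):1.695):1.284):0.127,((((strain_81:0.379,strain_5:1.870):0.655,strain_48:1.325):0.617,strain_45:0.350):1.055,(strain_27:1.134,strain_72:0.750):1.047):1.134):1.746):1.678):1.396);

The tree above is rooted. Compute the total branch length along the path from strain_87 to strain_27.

The path runs strain_87 → … → MRCA → … → strain_27; the MRCA is the node subtending ((strain_87,strain_21),((strain_62,(strain_13,(strain_52,strain_12))),((((strain_81,strain_5),strain_48),strain_45),(strain_27,strain_72)))).
Branch lengths along that path: 0.558 + 0.789 + 1.746 + 1.134 + 1.047 + 1.134 = 6.408.

6.408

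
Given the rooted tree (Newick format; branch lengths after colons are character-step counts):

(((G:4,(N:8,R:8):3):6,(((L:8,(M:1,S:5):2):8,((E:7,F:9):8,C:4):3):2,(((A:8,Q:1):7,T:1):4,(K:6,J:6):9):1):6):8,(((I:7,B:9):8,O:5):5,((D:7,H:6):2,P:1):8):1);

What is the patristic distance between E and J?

The path runs E → … → MRCA → … → J; the MRCA is the node subtending (((L,(M,S)),((E,F),C)),(((A,Q),T),(K,J))).
Branch lengths along that path: 7 + 8 + 3 + 2 + 1 + 9 + 6 = 36.

36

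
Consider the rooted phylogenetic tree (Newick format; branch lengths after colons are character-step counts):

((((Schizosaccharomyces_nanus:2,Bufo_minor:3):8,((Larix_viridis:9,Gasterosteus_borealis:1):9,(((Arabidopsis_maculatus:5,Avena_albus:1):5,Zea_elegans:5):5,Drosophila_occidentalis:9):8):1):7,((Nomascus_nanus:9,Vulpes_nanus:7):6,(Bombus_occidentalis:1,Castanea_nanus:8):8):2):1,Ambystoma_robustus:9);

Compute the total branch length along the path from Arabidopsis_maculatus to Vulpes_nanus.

The path runs Arabidopsis_maculatus → … → MRCA → … → Vulpes_nanus; the MRCA is the node subtending (((Schizosaccharomyces_nanus,Bufo_minor),((Larix_viridis,Gasterosteus_borealis),(((Arabidopsis_maculatus,Avena_albus),Zea_elegans),Drosophila_occidentalis))),((Nomascus_nanus,Vulpes_nanus),(Bombus_occidentalis,Castanea_nanus))).
Branch lengths along that path: 5 + 5 + 5 + 8 + 1 + 7 + 2 + 6 + 7 = 46.

46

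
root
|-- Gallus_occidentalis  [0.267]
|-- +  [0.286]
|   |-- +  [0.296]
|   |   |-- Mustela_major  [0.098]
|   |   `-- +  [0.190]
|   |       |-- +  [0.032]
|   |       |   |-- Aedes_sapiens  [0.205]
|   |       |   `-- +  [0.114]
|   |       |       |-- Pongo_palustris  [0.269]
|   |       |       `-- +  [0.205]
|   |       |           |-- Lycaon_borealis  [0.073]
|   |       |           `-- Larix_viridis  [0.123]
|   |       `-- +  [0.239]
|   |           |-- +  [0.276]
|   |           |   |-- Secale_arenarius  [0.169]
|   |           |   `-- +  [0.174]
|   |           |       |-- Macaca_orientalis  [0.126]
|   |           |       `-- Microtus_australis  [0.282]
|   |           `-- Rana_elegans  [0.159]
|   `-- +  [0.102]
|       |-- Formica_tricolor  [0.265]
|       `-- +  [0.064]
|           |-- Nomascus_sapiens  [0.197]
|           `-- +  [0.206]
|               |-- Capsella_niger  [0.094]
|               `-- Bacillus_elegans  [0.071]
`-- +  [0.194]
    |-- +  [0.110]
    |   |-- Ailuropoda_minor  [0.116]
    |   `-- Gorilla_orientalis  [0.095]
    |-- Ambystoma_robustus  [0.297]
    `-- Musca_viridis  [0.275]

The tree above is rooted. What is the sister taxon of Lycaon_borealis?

Larix_viridis

Lycaon_borealis attaches to the tree at the node subtending (Lycaon_borealis,Larix_viridis).
The other lineage descending from that same node — the sister group — is the single tip Larix_viridis.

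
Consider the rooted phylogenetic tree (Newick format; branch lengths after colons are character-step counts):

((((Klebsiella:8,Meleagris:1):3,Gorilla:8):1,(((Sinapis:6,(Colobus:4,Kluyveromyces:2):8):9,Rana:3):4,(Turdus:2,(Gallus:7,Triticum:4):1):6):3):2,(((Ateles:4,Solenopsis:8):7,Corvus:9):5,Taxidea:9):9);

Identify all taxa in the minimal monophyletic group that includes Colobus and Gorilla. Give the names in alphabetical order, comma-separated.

Tracing Colobus: it sits inside (Colobus,Kluyveromyces).
Tracing Gorilla: it sits inside ((Klebsiella,Meleagris),Gorilla).
The smallest clade enclosing both is (((Klebsiella,Meleagris),Gorilla),(((Sinapis,(Colobus,Kluyveromyces)),Rana),(Turdus,(Gallus,Triticum)))); the answer is its 10 terminal taxa in alphabetical order.

Colobus, Gallus, Gorilla, Klebsiella, Kluyveromyces, Meleagris, Rana, Sinapis, Triticum, Turdus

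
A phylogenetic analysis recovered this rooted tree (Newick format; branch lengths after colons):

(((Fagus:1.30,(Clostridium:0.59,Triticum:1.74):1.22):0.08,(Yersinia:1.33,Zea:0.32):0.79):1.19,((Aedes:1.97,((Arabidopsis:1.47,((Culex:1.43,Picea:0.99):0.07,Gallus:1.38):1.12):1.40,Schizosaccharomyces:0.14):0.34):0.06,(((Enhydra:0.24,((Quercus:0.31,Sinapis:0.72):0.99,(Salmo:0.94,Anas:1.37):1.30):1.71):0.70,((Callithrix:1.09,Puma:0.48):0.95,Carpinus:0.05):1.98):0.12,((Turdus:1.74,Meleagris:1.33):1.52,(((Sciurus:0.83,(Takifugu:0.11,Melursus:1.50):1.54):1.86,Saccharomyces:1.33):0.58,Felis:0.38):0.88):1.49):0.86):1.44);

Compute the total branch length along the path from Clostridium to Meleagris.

9.72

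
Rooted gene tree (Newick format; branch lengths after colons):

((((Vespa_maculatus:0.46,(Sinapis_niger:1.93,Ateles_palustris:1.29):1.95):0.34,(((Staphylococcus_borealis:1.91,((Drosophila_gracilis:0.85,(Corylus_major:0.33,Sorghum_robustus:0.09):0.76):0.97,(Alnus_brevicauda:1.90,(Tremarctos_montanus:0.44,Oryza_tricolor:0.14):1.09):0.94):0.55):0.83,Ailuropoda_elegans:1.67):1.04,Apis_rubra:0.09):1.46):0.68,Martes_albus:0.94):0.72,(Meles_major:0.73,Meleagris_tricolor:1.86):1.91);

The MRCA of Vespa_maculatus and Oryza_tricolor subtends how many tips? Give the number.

The MRCA of Vespa_maculatus and Oryza_tricolor is the node subtending ((Vespa_maculatus,(Sinapis_niger,Ateles_palustris)),(((Staphylococcus_borealis,((Drosophila_gracilis,(Corylus_major,Sorghum_robustus)),(Alnus_brevicauda,(Tremarctos_montanus,Oryza_tricolor)))),Ailuropoda_elegans),Apis_rubra)).
That clade contains 12 terminal taxa: Ailuropoda_elegans, Alnus_brevicauda, Apis_rubra, Ateles_palustris, Corylus_major, Drosophila_gracilis, Oryza_tricolor, Sinapis_niger, Sorghum_robustus, Staphylococcus_borealis, Tremarctos_montanus, Vespa_maculatus.

12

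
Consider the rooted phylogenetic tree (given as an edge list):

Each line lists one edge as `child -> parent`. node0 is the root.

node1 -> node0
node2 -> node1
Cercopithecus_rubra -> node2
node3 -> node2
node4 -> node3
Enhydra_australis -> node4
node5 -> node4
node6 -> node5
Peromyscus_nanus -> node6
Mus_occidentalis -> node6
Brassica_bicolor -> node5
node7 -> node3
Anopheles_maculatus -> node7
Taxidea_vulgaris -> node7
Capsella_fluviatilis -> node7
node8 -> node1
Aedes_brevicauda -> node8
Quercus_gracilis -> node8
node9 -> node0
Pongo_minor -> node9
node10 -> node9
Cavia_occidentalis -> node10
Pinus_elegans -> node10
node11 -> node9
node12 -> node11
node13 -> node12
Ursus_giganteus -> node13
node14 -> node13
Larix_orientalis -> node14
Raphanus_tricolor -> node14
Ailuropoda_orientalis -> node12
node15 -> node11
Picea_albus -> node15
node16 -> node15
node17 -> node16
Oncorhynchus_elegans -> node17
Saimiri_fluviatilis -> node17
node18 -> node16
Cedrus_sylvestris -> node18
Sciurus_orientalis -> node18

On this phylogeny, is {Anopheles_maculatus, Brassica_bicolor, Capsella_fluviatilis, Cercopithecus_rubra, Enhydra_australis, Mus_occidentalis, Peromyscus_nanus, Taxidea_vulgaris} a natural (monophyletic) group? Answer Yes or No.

The most recent common ancestor of these taxa subtends (Cercopithecus_rubra,((Enhydra_australis,((Peromyscus_nanus,Mus_occidentalis),Brassica_bicolor)),(Anopheles_maculatus,Taxidea_vulgaris,Capsella_fluviatilis))).
That clade has exactly 8 tips — every listed taxon and nothing else — so the group is monophyletic.

Yes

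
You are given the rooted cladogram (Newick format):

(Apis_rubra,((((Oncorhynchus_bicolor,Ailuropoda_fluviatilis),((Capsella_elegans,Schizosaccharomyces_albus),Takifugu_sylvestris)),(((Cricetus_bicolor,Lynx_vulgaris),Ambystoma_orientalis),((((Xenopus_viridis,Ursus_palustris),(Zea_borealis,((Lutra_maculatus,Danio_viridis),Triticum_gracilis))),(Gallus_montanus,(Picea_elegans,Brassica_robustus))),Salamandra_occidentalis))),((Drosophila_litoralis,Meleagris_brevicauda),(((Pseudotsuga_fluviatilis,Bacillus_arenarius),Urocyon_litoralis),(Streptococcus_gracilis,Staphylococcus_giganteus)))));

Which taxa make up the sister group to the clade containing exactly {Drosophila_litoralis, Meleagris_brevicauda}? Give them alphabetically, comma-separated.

Bacillus_arenarius, Pseudotsuga_fluviatilis, Staphylococcus_giganteus, Streptococcus_gracilis, Urocyon_litoralis

The clade containing exactly {Drosophila_litoralis, Meleagris_brevicauda} attaches to the tree at the node subtending ((Drosophila_litoralis,Meleagris_brevicauda),(((Pseudotsuga_fluviatilis,Bacillus_arenarius),Urocyon_litoralis),(Streptococcus_gracilis,Staphylococcus_giganteus))).
The other lineage descending from that same node — the sister group — is (((Pseudotsuga_fluviatilis,Bacillus_arenarius),Urocyon_litoralis),(Streptococcus_gracilis,Staphylococcus_giganteus)); its 5 tips in alphabetical order are the answer.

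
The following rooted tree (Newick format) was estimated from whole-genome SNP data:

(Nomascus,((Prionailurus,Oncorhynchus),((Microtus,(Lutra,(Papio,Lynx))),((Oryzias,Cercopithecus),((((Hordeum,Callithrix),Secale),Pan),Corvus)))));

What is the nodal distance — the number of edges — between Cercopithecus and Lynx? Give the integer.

7

The MRCA of Cercopithecus and Lynx is the node subtending ((Microtus,(Lutra,(Papio,Lynx))),((Oryzias,Cercopithecus),((((Hordeum,Callithrix),Secale),Pan),Corvus))).
From Cercopithecus up to that node: 3 branches. From Lynx up to the same node: 4 branches. Total: 3 + 4 = 7.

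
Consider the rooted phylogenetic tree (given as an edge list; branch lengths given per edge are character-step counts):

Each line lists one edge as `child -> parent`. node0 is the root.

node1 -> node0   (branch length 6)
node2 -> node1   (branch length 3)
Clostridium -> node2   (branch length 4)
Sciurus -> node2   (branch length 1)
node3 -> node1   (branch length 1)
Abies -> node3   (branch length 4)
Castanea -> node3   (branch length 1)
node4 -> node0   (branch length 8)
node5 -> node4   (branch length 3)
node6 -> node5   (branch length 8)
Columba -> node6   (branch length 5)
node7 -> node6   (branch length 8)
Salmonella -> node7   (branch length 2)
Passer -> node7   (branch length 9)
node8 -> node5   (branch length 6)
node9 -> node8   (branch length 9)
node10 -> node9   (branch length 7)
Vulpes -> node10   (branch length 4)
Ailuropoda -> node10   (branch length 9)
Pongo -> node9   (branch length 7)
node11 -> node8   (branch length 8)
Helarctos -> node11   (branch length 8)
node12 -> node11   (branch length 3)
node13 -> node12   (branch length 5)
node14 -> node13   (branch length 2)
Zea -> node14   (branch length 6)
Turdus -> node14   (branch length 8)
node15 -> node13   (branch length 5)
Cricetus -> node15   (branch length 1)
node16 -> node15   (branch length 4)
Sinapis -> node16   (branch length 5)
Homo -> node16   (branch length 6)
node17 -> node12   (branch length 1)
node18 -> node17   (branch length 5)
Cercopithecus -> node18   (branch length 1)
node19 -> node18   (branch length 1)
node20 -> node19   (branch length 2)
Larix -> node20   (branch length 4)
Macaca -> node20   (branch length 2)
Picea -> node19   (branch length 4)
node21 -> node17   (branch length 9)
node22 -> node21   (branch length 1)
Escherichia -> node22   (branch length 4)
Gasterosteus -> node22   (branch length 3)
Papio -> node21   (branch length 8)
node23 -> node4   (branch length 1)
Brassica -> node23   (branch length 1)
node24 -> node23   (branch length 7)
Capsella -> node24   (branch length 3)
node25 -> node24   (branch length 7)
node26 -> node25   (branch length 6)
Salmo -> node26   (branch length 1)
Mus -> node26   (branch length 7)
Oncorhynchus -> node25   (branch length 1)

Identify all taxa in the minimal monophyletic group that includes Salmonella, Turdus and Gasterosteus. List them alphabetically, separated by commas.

Tracing Salmonella: it sits inside (Salmonella,Passer).
Tracing Turdus: it sits inside (Zea,Turdus).
Tracing Gasterosteus: it sits inside (Escherichia,Gasterosteus).
The smallest clade enclosing all 3 is ((Columba,(Salmonella,Passer)),(((Vulpes,Ailuropoda),Pongo),(Helarctos,(((Zea,Turdus),(Cricetus,(Sinapis,Homo))),((Cercopithecus,((Larix,Macaca),Picea)),((Escherichia,Gasterosteus),Papio)))))); the answer is its 19 terminal taxa in alphabetical order.

Ailuropoda, Cercopithecus, Columba, Cricetus, Escherichia, Gasterosteus, Helarctos, Homo, Larix, Macaca, Papio, Passer, Picea, Pongo, Salmonella, Sinapis, Turdus, Vulpes, Zea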